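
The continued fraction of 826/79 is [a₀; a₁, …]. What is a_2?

5

826 = 10·79 + 36   →  a_0 = 10
79 = 2·36 + 7   →  a_1 = 2
36 = 5·7 + 1   →  a_2 = 5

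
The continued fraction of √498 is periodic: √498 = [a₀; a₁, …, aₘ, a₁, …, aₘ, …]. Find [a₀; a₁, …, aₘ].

a₀ = ⌊√498⌋ = 22.

[22; 3, 6, 22, 6, 3, 44]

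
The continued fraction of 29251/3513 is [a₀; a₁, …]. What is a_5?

2

29251 = 8·3513 + 1147   →  a_0 = 8
3513 = 3·1147 + 72   →  a_1 = 3
1147 = 15·72 + 67   →  a_2 = 15
72 = 1·67 + 5   →  a_3 = 1
67 = 13·5 + 2   →  a_4 = 13
5 = 2·2 + 1   →  a_5 = 2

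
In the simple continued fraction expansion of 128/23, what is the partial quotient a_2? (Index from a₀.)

128 = 5·23 + 13   →  a_0 = 5
23 = 1·13 + 10   →  a_1 = 1
13 = 1·10 + 3   →  a_2 = 1

1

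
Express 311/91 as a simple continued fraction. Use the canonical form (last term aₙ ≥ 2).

[3; 2, 2, 1, 1, 7]

311 = 3·91 + 38
91 = 2·38 + 15
38 = 2·15 + 8
15 = 1·8 + 7
8 = 1·7 + 1
7 = 7·1 + 0  (stop)
So 311/91 = [3; 2, 2, 1, 1, 7].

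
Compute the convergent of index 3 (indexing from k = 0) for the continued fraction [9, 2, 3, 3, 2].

217/23

Using pₖ = aₖpₖ₋₁ + pₖ₋₂, qₖ = aₖqₖ₋₁ + qₖ₋₂ (with p₋₁=1, p₋₂=0, q₋₁=0, q₋₂=1):
  k=0: a=9, p=9, q=1
  k=1: a=2, p=19, q=2
  k=2: a=3, p=66, q=7
  k=3: a=3, p=217, q=23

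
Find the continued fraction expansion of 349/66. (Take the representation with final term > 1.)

349 = 5*66 + 19
66 = 3*19 + 9
19 = 2*9 + 1
9 = 9*1 + 0  (stop)
So 349/66 = [5; 3, 2, 9].

[5; 3, 2, 9]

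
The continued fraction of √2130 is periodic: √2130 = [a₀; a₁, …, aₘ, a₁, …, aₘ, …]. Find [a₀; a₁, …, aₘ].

[46; 6, 1, 1, 2, 1, 1, 6, 92]

a₀ = ⌊√2130⌋ = 46.
With m₀=0, d₀=1 and mₖ₊₁ = dₖaₖ − mₖ, dₖ₊₁ = (n − mₖ₊₁²)/dₖ, aₖ₊₁ = ⌊(a₀+mₖ₊₁)/dₖ₊₁⌋:
  k=1: m=46, d=14, a=6
  k=2: m=38, d=49, a=1
  k=3: m=11, d=41, a=1
  k=4: m=30, d=30, a=2
  k=5: m=30, d=41, a=1
  k=6: m=11, d=49, a=1
  k=7: m=38, d=14, a=6
  k=8: m=46, d=1, a=92
d=1 and a=2a₀=92 at k=8, so the next step gives (m, d) = (46, 14) again — its k=1 value — and the period has length 8.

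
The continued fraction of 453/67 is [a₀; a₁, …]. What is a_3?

453 = 6·67 + 51   →  a_0 = 6
67 = 1·51 + 16   →  a_1 = 1
51 = 3·16 + 3   →  a_2 = 3
16 = 5·3 + 1   →  a_3 = 5

5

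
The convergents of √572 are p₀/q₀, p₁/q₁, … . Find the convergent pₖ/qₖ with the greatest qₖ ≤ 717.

13752/575

√572 = [23; 1, 10, 1, 46, …] (period length 4).
Convergents:
  p_0/q_0 = 23/1
  p_1/q_1 = 24/1
  p_2/q_2 = 263/11
  p_3/q_3 = 287/12
  p_4/q_4 = 13465/563
  p_5/q_5 = 13752/575
  p_6/q_6 = 150985/6313
q_5 = 575 ≤ 717 < 6313 = q_6, so the answer is 13752/575.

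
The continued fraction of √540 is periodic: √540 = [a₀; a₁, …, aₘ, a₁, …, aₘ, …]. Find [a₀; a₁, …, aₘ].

a₀ = ⌊√540⌋ = 23.
With m₀=0, d₀=1 and mₖ₊₁ = dₖaₖ − mₖ, dₖ₊₁ = (n − mₖ₊₁²)/dₖ, aₖ₊₁ = ⌊(a₀+mₖ₊₁)/dₖ₊₁⌋:
  k=1: m=23, d=11, a=4
  k=2: m=21, d=9, a=4
  k=3: m=15, d=35, a=1
  k=4: m=20, d=4, a=10
  k=5: m=20, d=35, a=1
  k=6: m=15, d=9, a=4
  k=7: m=21, d=11, a=4
  k=8: m=23, d=1, a=46
d=1 and a=2a₀=46 at k=8, so the next step gives (m, d) = (23, 11) again — its k=1 value — and the period has length 8.

[23; 4, 4, 1, 10, 1, 4, 4, 46]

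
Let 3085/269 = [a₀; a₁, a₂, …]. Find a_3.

2

3085 = 11·269 + 126   →  a_0 = 11
269 = 2·126 + 17   →  a_1 = 2
126 = 7·17 + 7   →  a_2 = 7
17 = 2·7 + 3   →  a_3 = 2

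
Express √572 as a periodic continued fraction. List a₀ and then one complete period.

a₀ = ⌊√572⌋ = 23.
With m₀=0, d₀=1 and mₖ₊₁ = dₖaₖ − mₖ, dₖ₊₁ = (n − mₖ₊₁²)/dₖ, aₖ₊₁ = ⌊(a₀+mₖ₊₁)/dₖ₊₁⌋:
  k=1: m=23, d=43, a=1
  k=2: m=20, d=4, a=10
  k=3: m=20, d=43, a=1
  k=4: m=23, d=1, a=46
d=1 and a=2a₀=46 at k=4, so the next step gives (m, d) = (23, 43) again — its k=1 value — and the period has length 4.

[23; 1, 10, 1, 46]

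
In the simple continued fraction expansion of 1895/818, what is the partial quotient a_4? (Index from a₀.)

1895 = 2·818 + 259   →  a_0 = 2
818 = 3·259 + 41   →  a_1 = 3
259 = 6·41 + 13   →  a_2 = 6
41 = 3·13 + 2   →  a_3 = 3
13 = 6·2 + 1   →  a_4 = 6

6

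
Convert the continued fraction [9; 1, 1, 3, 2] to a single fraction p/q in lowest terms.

153/16

Fold from the inside: start with 2/1.
  3 + 1/2 = 7/2
  1 + 2/7 = 9/7
  1 + 7/9 = 16/9
  9 + 9/16 = 153/16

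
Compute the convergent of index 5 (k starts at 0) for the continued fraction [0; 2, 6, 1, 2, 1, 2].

27/58

Using pₖ = aₖpₖ₋₁ + pₖ₋₂, qₖ = aₖqₖ₋₁ + qₖ₋₂ (with p₋₁=1, p₋₂=0, q₋₁=0, q₋₂=1):
  k=0: a=0, p=0, q=1
  k=1: a=2, p=1, q=2
  k=2: a=6, p=6, q=13
  k=3: a=1, p=7, q=15
  k=4: a=2, p=20, q=43
  k=5: a=1, p=27, q=58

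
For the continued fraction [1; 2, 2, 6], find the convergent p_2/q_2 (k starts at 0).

7/5

Using pₖ = aₖpₖ₋₁ + pₖ₋₂, qₖ = aₖqₖ₋₁ + qₖ₋₂ (with p₋₁=1, p₋₂=0, q₋₁=0, q₋₂=1):
  k=0: a=1, p=1, q=1
  k=1: a=2, p=3, q=2
  k=2: a=2, p=7, q=5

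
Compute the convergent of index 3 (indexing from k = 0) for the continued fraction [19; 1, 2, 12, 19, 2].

Using pₖ = aₖpₖ₋₁ + pₖ₋₂, qₖ = aₖqₖ₋₁ + qₖ₋₂ (with p₋₁=1, p₋₂=0, q₋₁=0, q₋₂=1):
  k=0: a=19, p=19, q=1
  k=1: a=1, p=20, q=1
  k=2: a=2, p=59, q=3
  k=3: a=12, p=728, q=37

728/37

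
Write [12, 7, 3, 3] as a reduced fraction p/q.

Using pₖ = aₖpₖ₋₁ + pₖ₋₂ and qₖ = aₖqₖ₋₁ + qₖ₋₂:
  k=0: a=12, p=12, q=1
  k=1: a=7, p=85, q=7
  k=2: a=3, p=267, q=22
  k=3: a=3, p=886, q=73

886/73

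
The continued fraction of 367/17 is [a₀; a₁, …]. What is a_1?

1

367 = 21·17 + 10   →  a_0 = 21
17 = 1·10 + 7   →  a_1 = 1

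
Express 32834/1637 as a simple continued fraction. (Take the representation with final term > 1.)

32834 = 20*1637 + 94
1637 = 17*94 + 39
94 = 2*39 + 16
39 = 2*16 + 7
16 = 2*7 + 2
7 = 3*2 + 1
2 = 2*1 + 0  (stop)
So 32834/1637 = [20; 17, 2, 2, 2, 3, 2].

[20; 17, 2, 2, 2, 3, 2]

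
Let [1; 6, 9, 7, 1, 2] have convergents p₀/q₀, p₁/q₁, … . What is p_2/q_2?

64/55

Using pₖ = aₖpₖ₋₁ + pₖ₋₂, qₖ = aₖqₖ₋₁ + qₖ₋₂ (with p₋₁=1, p₋₂=0, q₋₁=0, q₋₂=1):
  k=0: a=1, p=1, q=1
  k=1: a=6, p=7, q=6
  k=2: a=9, p=64, q=55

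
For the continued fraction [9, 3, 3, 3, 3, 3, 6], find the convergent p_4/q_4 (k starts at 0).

Using pₖ = aₖpₖ₋₁ + pₖ₋₂, qₖ = aₖqₖ₋₁ + qₖ₋₂ (with p₋₁=1, p₋₂=0, q₋₁=0, q₋₂=1):
  k=0: a=9, p=9, q=1
  k=1: a=3, p=28, q=3
  k=2: a=3, p=93, q=10
  k=3: a=3, p=307, q=33
  k=4: a=3, p=1014, q=109

1014/109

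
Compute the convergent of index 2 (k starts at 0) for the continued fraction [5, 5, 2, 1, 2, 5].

Using pₖ = aₖpₖ₋₁ + pₖ₋₂, qₖ = aₖqₖ₋₁ + qₖ₋₂ (with p₋₁=1, p₋₂=0, q₋₁=0, q₋₂=1):
  k=0: a=5, p=5, q=1
  k=1: a=5, p=26, q=5
  k=2: a=2, p=57, q=11

57/11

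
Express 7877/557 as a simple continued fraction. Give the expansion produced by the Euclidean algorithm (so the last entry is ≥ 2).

[14; 7, 19, 1, 3]

7877 = 14·557 + 79
557 = 7·79 + 4
79 = 19·4 + 3
4 = 1·3 + 1
3 = 3·1 + 0  (stop)
So 7877/557 = [14; 7, 19, 1, 3].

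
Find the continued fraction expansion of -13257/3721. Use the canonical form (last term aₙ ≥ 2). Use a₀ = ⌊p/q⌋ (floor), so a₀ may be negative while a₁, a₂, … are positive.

[-4; 2, 3, 2, 15, 15]

-13257 = -4*3721 + 1627
3721 = 2*1627 + 467
1627 = 3*467 + 226
467 = 2*226 + 15
226 = 15*15 + 1
15 = 15*1 + 0  (stop)
So -13257/3721 = [-4; 2, 3, 2, 15, 15].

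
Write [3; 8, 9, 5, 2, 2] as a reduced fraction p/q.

6281/2011

Fold from the inside: start with 2/1.
  2 + 1/2 = 5/2
  5 + 2/5 = 27/5
  9 + 5/27 = 248/27
  8 + 27/248 = 2011/248
  3 + 248/2011 = 6281/2011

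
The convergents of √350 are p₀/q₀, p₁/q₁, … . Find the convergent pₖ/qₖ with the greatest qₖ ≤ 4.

√350 = [18; 1, 2, 2, 2, 1, 36, …] (period length 6).
Convergents:
  p_0/q_0 = 18/1
  p_1/q_1 = 19/1
  p_2/q_2 = 56/3
  p_3/q_3 = 131/7
q_2 = 3 ≤ 4 < 7 = q_3, so the answer is 56/3.

56/3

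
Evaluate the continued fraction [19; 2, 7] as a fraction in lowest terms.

Fold from the inside: start with 7/1.
  2 + 1/7 = 15/7
  19 + 7/15 = 292/15

292/15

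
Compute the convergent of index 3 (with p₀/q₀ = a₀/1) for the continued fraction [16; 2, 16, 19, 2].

10369/629

Using pₖ = aₖpₖ₋₁ + pₖ₋₂, qₖ = aₖqₖ₋₁ + qₖ₋₂ (with p₋₁=1, p₋₂=0, q₋₁=0, q₋₂=1):
  k=0: a=16, p=16, q=1
  k=1: a=2, p=33, q=2
  k=2: a=16, p=544, q=33
  k=3: a=19, p=10369, q=629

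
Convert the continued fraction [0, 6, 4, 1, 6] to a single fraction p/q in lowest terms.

34/211

Fold from the inside: start with 6/1.
  1 + 1/6 = 7/6
  4 + 6/7 = 34/7
  6 + 7/34 = 211/34
  0 + 34/211 = 34/211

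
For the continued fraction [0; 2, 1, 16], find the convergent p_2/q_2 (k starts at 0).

1/3

Using pₖ = aₖpₖ₋₁ + pₖ₋₂, qₖ = aₖqₖ₋₁ + qₖ₋₂ (with p₋₁=1, p₋₂=0, q₋₁=0, q₋₂=1):
  k=0: a=0, p=0, q=1
  k=1: a=2, p=1, q=2
  k=2: a=1, p=1, q=3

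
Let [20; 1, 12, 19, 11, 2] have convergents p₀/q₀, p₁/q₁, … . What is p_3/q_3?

5189/248

Using pₖ = aₖpₖ₋₁ + pₖ₋₂, qₖ = aₖqₖ₋₁ + qₖ₋₂ (with p₋₁=1, p₋₂=0, q₋₁=0, q₋₂=1):
  k=0: a=20, p=20, q=1
  k=1: a=1, p=21, q=1
  k=2: a=12, p=272, q=13
  k=3: a=19, p=5189, q=248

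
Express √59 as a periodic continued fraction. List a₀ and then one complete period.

[7; 1, 2, 7, 2, 1, 14]

a₀ = ⌊√59⌋ = 7.
With m₀=0, d₀=1 and mₖ₊₁ = dₖaₖ − mₖ, dₖ₊₁ = (n − mₖ₊₁²)/dₖ, aₖ₊₁ = ⌊(a₀+mₖ₊₁)/dₖ₊₁⌋:
  k=1: m=7, d=10, a=1
  k=2: m=3, d=5, a=2
  k=3: m=7, d=2, a=7
  k=4: m=7, d=5, a=2
  k=5: m=3, d=10, a=1
  k=6: m=7, d=1, a=14
d=1 and a=2a₀=14 at k=6, so the next step gives (m, d) = (7, 10) again — its k=1 value — and the period has length 6.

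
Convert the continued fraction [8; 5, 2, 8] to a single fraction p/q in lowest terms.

761/93

Using pₖ = aₖpₖ₋₁ + pₖ₋₂ and qₖ = aₖqₖ₋₁ + qₖ₋₂:
  k=0: a=8, p=8, q=1
  k=1: a=5, p=41, q=5
  k=2: a=2, p=90, q=11
  k=3: a=8, p=761, q=93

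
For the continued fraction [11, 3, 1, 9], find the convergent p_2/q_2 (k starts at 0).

Using pₖ = aₖpₖ₋₁ + pₖ₋₂, qₖ = aₖqₖ₋₁ + qₖ₋₂ (with p₋₁=1, p₋₂=0, q₋₁=0, q₋₂=1):
  k=0: a=11, p=11, q=1
  k=1: a=3, p=34, q=3
  k=2: a=1, p=45, q=4

45/4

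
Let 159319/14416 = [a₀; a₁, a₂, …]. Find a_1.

19

159319 = 11·14416 + 743   →  a_0 = 11
14416 = 19·743 + 299   →  a_1 = 19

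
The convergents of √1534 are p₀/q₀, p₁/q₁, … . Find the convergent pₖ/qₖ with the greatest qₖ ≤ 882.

18369/469

√1534 = [39; 6, 78, …] (period length 2).
Convergents:
  p_0/q_0 = 39/1
  p_1/q_1 = 235/6
  p_2/q_2 = 18369/469
  p_3/q_3 = 110449/2820
q_2 = 469 ≤ 882 < 2820 = q_3, so the answer is 18369/469.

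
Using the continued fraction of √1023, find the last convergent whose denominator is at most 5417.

130976/4095

√1023 = [31; 1, 62, …] (period length 2).
Convergents:
  p_0/q_0 = 31/1
  p_1/q_1 = 32/1
  p_2/q_2 = 2015/63
  p_3/q_3 = 2047/64
  p_4/q_4 = 128929/4031
  p_5/q_5 = 130976/4095
  p_6/q_6 = 8249441/257921
q_5 = 4095 ≤ 5417 < 257921 = q_6, so the answer is 130976/4095.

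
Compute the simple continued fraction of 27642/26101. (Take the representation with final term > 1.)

[1; 16, 1, 15, 19, 5]

27642 = 1×26101 + 1541
26101 = 16×1541 + 1445
1541 = 1×1445 + 96
1445 = 15×96 + 5
96 = 19×5 + 1
5 = 5×1 + 0  (stop)
So 27642/26101 = [1; 16, 1, 15, 19, 5].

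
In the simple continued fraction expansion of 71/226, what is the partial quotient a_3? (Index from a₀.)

71 = 0·226 + 71   →  a_0 = 0
226 = 3·71 + 13   →  a_1 = 3
71 = 5·13 + 6   →  a_2 = 5
13 = 2·6 + 1   →  a_3 = 2

2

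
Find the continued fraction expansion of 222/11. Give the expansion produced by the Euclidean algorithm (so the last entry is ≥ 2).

[20; 5, 2]

222 = 20×11 + 2
11 = 5×2 + 1
2 = 2×1 + 0  (stop)
So 222/11 = [20; 5, 2].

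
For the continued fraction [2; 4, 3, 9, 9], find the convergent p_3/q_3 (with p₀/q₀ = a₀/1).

Using pₖ = aₖpₖ₋₁ + pₖ₋₂, qₖ = aₖqₖ₋₁ + qₖ₋₂ (with p₋₁=1, p₋₂=0, q₋₁=0, q₋₂=1):
  k=0: a=2, p=2, q=1
  k=1: a=4, p=9, q=4
  k=2: a=3, p=29, q=13
  k=3: a=9, p=270, q=121

270/121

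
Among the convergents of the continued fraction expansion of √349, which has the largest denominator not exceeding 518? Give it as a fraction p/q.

9210/493

√349 = [18; 1, 2, 7, 7, 2, 1, 36, …] (period length 7).
Convergents:
  p_0/q_0 = 18/1
  p_1/q_1 = 19/1
  p_2/q_2 = 56/3
  p_3/q_3 = 411/22
  p_4/q_4 = 2933/157
  p_5/q_5 = 6277/336
  p_6/q_6 = 9210/493
  p_7/q_7 = 337837/18084
q_6 = 493 ≤ 518 < 18084 = q_7, so the answer is 9210/493.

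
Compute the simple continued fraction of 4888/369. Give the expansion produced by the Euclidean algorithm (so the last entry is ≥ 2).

[13; 4, 18, 5]

4888 = 13·369 + 91
369 = 4·91 + 5
91 = 18·5 + 1
5 = 5·1 + 0  (stop)
So 4888/369 = [13; 4, 18, 5].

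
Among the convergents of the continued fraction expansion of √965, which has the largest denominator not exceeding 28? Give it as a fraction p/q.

√965 = [31; 15, 1, 1, 15, 62, …] (period length 5).
Convergents:
  p_0/q_0 = 31/1
  p_1/q_1 = 466/15
  p_2/q_2 = 497/16
  p_3/q_3 = 963/31
q_2 = 16 ≤ 28 < 31 = q_3, so the answer is 497/16.

497/16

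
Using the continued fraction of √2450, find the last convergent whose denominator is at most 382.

9751/197

√2450 = [49; 2, 98, …] (period length 2).
Convergents:
  p_0/q_0 = 49/1
  p_1/q_1 = 99/2
  p_2/q_2 = 9751/197
  p_3/q_3 = 19601/396
q_2 = 197 ≤ 382 < 396 = q_3, so the answer is 9751/197.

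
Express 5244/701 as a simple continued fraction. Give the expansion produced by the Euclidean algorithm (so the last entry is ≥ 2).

5244 = 7*701 + 337
701 = 2*337 + 27
337 = 12*27 + 13
27 = 2*13 + 1
13 = 13*1 + 0  (stop)
So 5244/701 = [7; 2, 12, 2, 13].

[7; 2, 12, 2, 13]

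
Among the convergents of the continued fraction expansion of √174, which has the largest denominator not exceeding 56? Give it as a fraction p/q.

277/21

√174 = [13; 5, 4, 5, 26, …] (period length 4).
Convergents:
  p_0/q_0 = 13/1
  p_1/q_1 = 66/5
  p_2/q_2 = 277/21
  p_3/q_3 = 1451/110
q_2 = 21 ≤ 56 < 110 = q_3, so the answer is 277/21.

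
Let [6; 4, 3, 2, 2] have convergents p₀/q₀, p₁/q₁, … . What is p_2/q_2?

81/13

Using pₖ = aₖpₖ₋₁ + pₖ₋₂, qₖ = aₖqₖ₋₁ + qₖ₋₂ (with p₋₁=1, p₋₂=0, q₋₁=0, q₋₂=1):
  k=0: a=6, p=6, q=1
  k=1: a=4, p=25, q=4
  k=2: a=3, p=81, q=13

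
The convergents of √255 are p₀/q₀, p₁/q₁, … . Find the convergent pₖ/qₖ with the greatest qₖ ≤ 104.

√255 = [15; 1, 30, …] (period length 2).
Convergents:
  p_0/q_0 = 15/1
  p_1/q_1 = 16/1
  p_2/q_2 = 495/31
  p_3/q_3 = 511/32
  p_4/q_4 = 15825/991
q_3 = 32 ≤ 104 < 991 = q_4, so the answer is 511/32.

511/32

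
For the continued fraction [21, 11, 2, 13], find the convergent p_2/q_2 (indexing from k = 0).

Using pₖ = aₖpₖ₋₁ + pₖ₋₂, qₖ = aₖqₖ₋₁ + qₖ₋₂ (with p₋₁=1, p₋₂=0, q₋₁=0, q₋₂=1):
  k=0: a=21, p=21, q=1
  k=1: a=11, p=232, q=11
  k=2: a=2, p=485, q=23

485/23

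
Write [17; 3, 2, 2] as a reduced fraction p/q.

Using pₖ = aₖpₖ₋₁ + pₖ₋₂ and qₖ = aₖqₖ₋₁ + qₖ₋₂:
  k=0: a=17, p=17, q=1
  k=1: a=3, p=52, q=3
  k=2: a=2, p=121, q=7
  k=3: a=2, p=294, q=17

294/17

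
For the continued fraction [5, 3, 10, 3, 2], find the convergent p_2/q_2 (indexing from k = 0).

Using pₖ = aₖpₖ₋₁ + pₖ₋₂, qₖ = aₖqₖ₋₁ + qₖ₋₂ (with p₋₁=1, p₋₂=0, q₋₁=0, q₋₂=1):
  k=0: a=5, p=5, q=1
  k=1: a=3, p=16, q=3
  k=2: a=10, p=165, q=31

165/31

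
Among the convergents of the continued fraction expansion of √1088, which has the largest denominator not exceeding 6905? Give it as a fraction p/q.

143649/4355

√1088 = [32; 1, 64, …] (period length 2).
Convergents:
  p_0/q_0 = 32/1
  p_1/q_1 = 33/1
  p_2/q_2 = 2144/65
  p_3/q_3 = 2177/66
  p_4/q_4 = 141472/4289
  p_5/q_5 = 143649/4355
  p_6/q_6 = 9335008/283009
q_5 = 4355 ≤ 6905 < 283009 = q_6, so the answer is 143649/4355.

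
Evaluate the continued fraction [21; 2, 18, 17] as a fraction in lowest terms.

13558/631

Fold from the inside: start with 17/1.
  18 + 1/17 = 307/17
  2 + 17/307 = 631/307
  21 + 307/631 = 13558/631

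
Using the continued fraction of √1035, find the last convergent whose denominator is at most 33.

√1035 = [32; 5, 1, 5, 64, …] (period length 4).
Convergents:
  p_0/q_0 = 32/1
  p_1/q_1 = 161/5
  p_2/q_2 = 193/6
  p_3/q_3 = 1126/35
q_2 = 6 ≤ 33 < 35 = q_3, so the answer is 193/6.

193/6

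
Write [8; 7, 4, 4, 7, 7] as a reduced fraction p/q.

51702/6353

Fold from the inside: start with 7/1.
  7 + 1/7 = 50/7
  4 + 7/50 = 207/50
  4 + 50/207 = 878/207
  7 + 207/878 = 6353/878
  8 + 878/6353 = 51702/6353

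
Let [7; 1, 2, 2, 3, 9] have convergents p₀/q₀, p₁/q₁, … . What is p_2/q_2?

23/3

Using pₖ = aₖpₖ₋₁ + pₖ₋₂, qₖ = aₖqₖ₋₁ + qₖ₋₂ (with p₋₁=1, p₋₂=0, q₋₁=0, q₋₂=1):
  k=0: a=7, p=7, q=1
  k=1: a=1, p=8, q=1
  k=2: a=2, p=23, q=3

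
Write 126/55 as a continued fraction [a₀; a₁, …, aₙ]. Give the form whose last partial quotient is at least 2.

[2; 3, 2, 3, 2]

126 = 2*55 + 16
55 = 3*16 + 7
16 = 2*7 + 2
7 = 3*2 + 1
2 = 2*1 + 0  (stop)
So 126/55 = [2; 3, 2, 3, 2].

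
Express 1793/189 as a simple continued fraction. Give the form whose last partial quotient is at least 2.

[9; 2, 18, 2, 2]

1793 = 9×189 + 92
189 = 2×92 + 5
92 = 18×5 + 2
5 = 2×2 + 1
2 = 2×1 + 0  (stop)
So 1793/189 = [9; 2, 18, 2, 2].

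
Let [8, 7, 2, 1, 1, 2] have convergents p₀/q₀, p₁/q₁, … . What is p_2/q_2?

122/15

Using pₖ = aₖpₖ₋₁ + pₖ₋₂, qₖ = aₖqₖ₋₁ + qₖ₋₂ (with p₋₁=1, p₋₂=0, q₋₁=0, q₋₂=1):
  k=0: a=8, p=8, q=1
  k=1: a=7, p=57, q=7
  k=2: a=2, p=122, q=15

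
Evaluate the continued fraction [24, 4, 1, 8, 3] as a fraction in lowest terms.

Using pₖ = aₖpₖ₋₁ + pₖ₋₂ and qₖ = aₖqₖ₋₁ + qₖ₋₂:
  k=0: a=24, p=24, q=1
  k=1: a=4, p=97, q=4
  k=2: a=1, p=121, q=5
  k=3: a=8, p=1065, q=44
  k=4: a=3, p=3316, q=137

3316/137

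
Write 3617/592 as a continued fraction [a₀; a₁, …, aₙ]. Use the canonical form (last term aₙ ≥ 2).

[6; 9, 9, 3, 2]

3617 = 6·592 + 65
592 = 9·65 + 7
65 = 9·7 + 2
7 = 3·2 + 1
2 = 2·1 + 0  (stop)
So 3617/592 = [6; 9, 9, 3, 2].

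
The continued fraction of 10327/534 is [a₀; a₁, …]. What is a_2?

1

10327 = 19·534 + 181   →  a_0 = 19
534 = 2·181 + 172   →  a_1 = 2
181 = 1·172 + 9   →  a_2 = 1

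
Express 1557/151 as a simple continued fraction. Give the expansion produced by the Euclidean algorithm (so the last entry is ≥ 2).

1557 = 10·151 + 47
151 = 3·47 + 10
47 = 4·10 + 7
10 = 1·7 + 3
7 = 2·3 + 1
3 = 3·1 + 0  (stop)
So 1557/151 = [10; 3, 4, 1, 2, 3].

[10; 3, 4, 1, 2, 3]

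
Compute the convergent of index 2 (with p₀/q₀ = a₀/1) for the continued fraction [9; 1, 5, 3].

Using pₖ = aₖpₖ₋₁ + pₖ₋₂, qₖ = aₖqₖ₋₁ + qₖ₋₂ (with p₋₁=1, p₋₂=0, q₋₁=0, q₋₂=1):
  k=0: a=9, p=9, q=1
  k=1: a=1, p=10, q=1
  k=2: a=5, p=59, q=6

59/6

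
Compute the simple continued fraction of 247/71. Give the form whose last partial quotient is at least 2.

247 = 3·71 + 34
71 = 2·34 + 3
34 = 11·3 + 1
3 = 3·1 + 0  (stop)
So 247/71 = [3; 2, 11, 3].

[3; 2, 11, 3]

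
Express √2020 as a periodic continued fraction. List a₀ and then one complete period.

[44; 1, 16, 1, 88]

a₀ = ⌊√2020⌋ = 44.
With m₀=0, d₀=1 and mₖ₊₁ = dₖaₖ − mₖ, dₖ₊₁ = (n − mₖ₊₁²)/dₖ, aₖ₊₁ = ⌊(a₀+mₖ₊₁)/dₖ₊₁⌋:
  k=1: m=44, d=84, a=1
  k=2: m=40, d=5, a=16
  k=3: m=40, d=84, a=1
  k=4: m=44, d=1, a=88
d=1 and a=2a₀=88 at k=4, so the next step gives (m, d) = (44, 84) again — its k=1 value — and the period has length 4.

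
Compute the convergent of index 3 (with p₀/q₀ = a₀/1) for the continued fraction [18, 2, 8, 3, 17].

Using pₖ = aₖpₖ₋₁ + pₖ₋₂, qₖ = aₖqₖ₋₁ + qₖ₋₂ (with p₋₁=1, p₋₂=0, q₋₁=0, q₋₂=1):
  k=0: a=18, p=18, q=1
  k=1: a=2, p=37, q=2
  k=2: a=8, p=314, q=17
  k=3: a=3, p=979, q=53

979/53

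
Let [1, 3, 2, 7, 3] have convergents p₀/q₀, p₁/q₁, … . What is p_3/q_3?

Using pₖ = aₖpₖ₋₁ + pₖ₋₂, qₖ = aₖqₖ₋₁ + qₖ₋₂ (with p₋₁=1, p₋₂=0, q₋₁=0, q₋₂=1):
  k=0: a=1, p=1, q=1
  k=1: a=3, p=4, q=3
  k=2: a=2, p=9, q=7
  k=3: a=7, p=67, q=52

67/52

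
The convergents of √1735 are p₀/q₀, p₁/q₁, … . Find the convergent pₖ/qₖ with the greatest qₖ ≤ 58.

√1735 = [41; 1, 1, 1, 7, 1, 1, 1, 82, …] (period length 8).
Convergents:
  p_0/q_0 = 41/1
  p_1/q_1 = 42/1
  p_2/q_2 = 83/2
  p_3/q_3 = 125/3
  p_4/q_4 = 958/23
  p_5/q_5 = 1083/26
  p_6/q_6 = 2041/49
  p_7/q_7 = 3124/75
q_6 = 49 ≤ 58 < 75 = q_7, so the answer is 2041/49.

2041/49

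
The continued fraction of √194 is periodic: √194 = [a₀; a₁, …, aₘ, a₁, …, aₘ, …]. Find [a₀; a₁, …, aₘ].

a₀ = ⌊√194⌋ = 13.

[13; 1, 12, 1, 26]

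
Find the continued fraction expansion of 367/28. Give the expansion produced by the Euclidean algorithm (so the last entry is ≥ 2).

367 = 13·28 + 3
28 = 9·3 + 1
3 = 3·1 + 0  (stop)
So 367/28 = [13; 9, 3].

[13; 9, 3]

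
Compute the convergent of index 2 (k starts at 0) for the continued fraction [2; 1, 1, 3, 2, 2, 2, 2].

5/2

Using pₖ = aₖpₖ₋₁ + pₖ₋₂, qₖ = aₖqₖ₋₁ + qₖ₋₂ (with p₋₁=1, p₋₂=0, q₋₁=0, q₋₂=1):
  k=0: a=2, p=2, q=1
  k=1: a=1, p=3, q=1
  k=2: a=1, p=5, q=2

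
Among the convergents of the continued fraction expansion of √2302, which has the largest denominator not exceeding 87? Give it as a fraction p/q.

2303/48

√2302 = [47; 1, 46, 1, 94, …] (period length 4).
Convergents:
  p_0/q_0 = 47/1
  p_1/q_1 = 48/1
  p_2/q_2 = 2255/47
  p_3/q_3 = 2303/48
  p_4/q_4 = 218737/4559
q_3 = 48 ≤ 87 < 4559 = q_4, so the answer is 2303/48.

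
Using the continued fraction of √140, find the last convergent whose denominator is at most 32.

71/6

√140 = [11; 1, 4, 1, 22, …] (period length 4).
Convergents:
  p_0/q_0 = 11/1
  p_1/q_1 = 12/1
  p_2/q_2 = 59/5
  p_3/q_3 = 71/6
  p_4/q_4 = 1621/137
q_3 = 6 ≤ 32 < 137 = q_4, so the answer is 71/6.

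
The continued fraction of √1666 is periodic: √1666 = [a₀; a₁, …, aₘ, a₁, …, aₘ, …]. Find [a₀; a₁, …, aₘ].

[40; 1, 4, 2, 4, 1, 80]

a₀ = ⌊√1666⌋ = 40.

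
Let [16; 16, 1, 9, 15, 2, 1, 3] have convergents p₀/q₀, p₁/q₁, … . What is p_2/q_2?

273/17

Using pₖ = aₖpₖ₋₁ + pₖ₋₂, qₖ = aₖqₖ₋₁ + qₖ₋₂ (with p₋₁=1, p₋₂=0, q₋₁=0, q₋₂=1):
  k=0: a=16, p=16, q=1
  k=1: a=16, p=257, q=16
  k=2: a=1, p=273, q=17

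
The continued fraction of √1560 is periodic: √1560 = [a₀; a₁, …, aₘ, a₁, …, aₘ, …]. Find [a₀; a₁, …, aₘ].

a₀ = ⌊√1560⌋ = 39.
With m₀=0, d₀=1 and mₖ₊₁ = dₖaₖ − mₖ, dₖ₊₁ = (n − mₖ₊₁²)/dₖ, aₖ₊₁ = ⌊(a₀+mₖ₊₁)/dₖ₊₁⌋:
  k=1: m=39, d=39, a=2
  k=2: m=39, d=1, a=78
d=1 and a=2a₀=78 at k=2, so the next step gives (m, d) = (39, 39) again — its k=1 value — and the period has length 2.

[39; 2, 78]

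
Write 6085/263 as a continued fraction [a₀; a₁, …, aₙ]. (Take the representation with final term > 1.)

6085 = 23×263 + 36
263 = 7×36 + 11
36 = 3×11 + 3
11 = 3×3 + 2
3 = 1×2 + 1
2 = 2×1 + 0  (stop)
So 6085/263 = [23; 7, 3, 3, 1, 2].

[23; 7, 3, 3, 1, 2]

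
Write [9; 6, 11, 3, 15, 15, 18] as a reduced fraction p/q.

7911845/863338

Using pₖ = aₖpₖ₋₁ + pₖ₋₂ and qₖ = aₖqₖ₋₁ + qₖ₋₂:
  k=0: a=9, p=9, q=1
  k=1: a=6, p=55, q=6
  k=2: a=11, p=614, q=67
  k=3: a=3, p=1897, q=207
  k=4: a=15, p=29069, q=3172
  k=5: a=15, p=437932, q=47787
  k=6: a=18, p=7911845, q=863338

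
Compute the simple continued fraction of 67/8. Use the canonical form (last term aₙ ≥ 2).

67 = 8*8 + 3
8 = 2*3 + 2
3 = 1*2 + 1
2 = 2*1 + 0  (stop)
So 67/8 = [8; 2, 1, 2].

[8; 2, 1, 2]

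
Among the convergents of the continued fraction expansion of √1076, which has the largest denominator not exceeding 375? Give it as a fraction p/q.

10792/329

√1076 = [32; 1, 4, 16, 4, 1, 64, …] (period length 6).
Convergents:
  p_0/q_0 = 32/1
  p_1/q_1 = 33/1
  p_2/q_2 = 164/5
  p_3/q_3 = 2657/81
  p_4/q_4 = 10792/329
  p_5/q_5 = 13449/410
q_4 = 329 ≤ 375 < 410 = q_5, so the answer is 10792/329.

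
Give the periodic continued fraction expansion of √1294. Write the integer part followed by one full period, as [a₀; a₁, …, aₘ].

a₀ = ⌊√1294⌋ = 35.
With m₀=0, d₀=1 and mₖ₊₁ = dₖaₖ − mₖ, dₖ₊₁ = (n − mₖ₊₁²)/dₖ, aₖ₊₁ = ⌊(a₀+mₖ₊₁)/dₖ₊₁⌋:
  k=1: m=35, d=69, a=1
  k=2: m=34, d=2, a=34
  k=3: m=34, d=69, a=1
  k=4: m=35, d=1, a=70
d=1 and a=2a₀=70 at k=4, so the next step gives (m, d) = (35, 69) again — its k=1 value — and the period has length 4.

[35; 1, 34, 1, 70]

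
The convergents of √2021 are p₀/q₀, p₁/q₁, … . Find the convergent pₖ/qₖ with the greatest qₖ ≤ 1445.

45495/1012

√2021 = [44; 1, 21, 2, 21, 1, 88, …] (period length 6).
Convergents:
  p_0/q_0 = 44/1
  p_1/q_1 = 45/1
  p_2/q_2 = 989/22
  p_3/q_3 = 2023/45
  p_4/q_4 = 43472/967
  p_5/q_5 = 45495/1012
  p_6/q_6 = 4047032/90023
q_5 = 1012 ≤ 1445 < 90023 = q_6, so the answer is 45495/1012.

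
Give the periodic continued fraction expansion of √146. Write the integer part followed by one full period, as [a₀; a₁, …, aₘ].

a₀ = ⌊√146⌋ = 12.
With m₀=0, d₀=1 and mₖ₊₁ = dₖaₖ − mₖ, dₖ₊₁ = (n − mₖ₊₁²)/dₖ, aₖ₊₁ = ⌊(a₀+mₖ₊₁)/dₖ₊₁⌋:
  k=1: m=12, d=2, a=12
  k=2: m=12, d=1, a=24
d=1 and a=2a₀=24 at k=2, so the next step gives (m, d) = (12, 2) again — its k=1 value — and the period has length 2.

[12; 12, 24]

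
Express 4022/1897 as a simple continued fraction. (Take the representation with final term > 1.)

[2; 8, 3, 8, 9]

4022 = 2×1897 + 228
1897 = 8×228 + 73
228 = 3×73 + 9
73 = 8×9 + 1
9 = 9×1 + 0  (stop)
So 4022/1897 = [2; 8, 3, 8, 9].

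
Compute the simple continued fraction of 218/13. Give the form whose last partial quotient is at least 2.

[16; 1, 3, 3]

218 = 16·13 + 10
13 = 1·10 + 3
10 = 3·3 + 1
3 = 3·1 + 0  (stop)
So 218/13 = [16; 1, 3, 3].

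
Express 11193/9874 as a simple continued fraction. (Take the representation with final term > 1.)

11193 = 1·9874 + 1319
9874 = 7·1319 + 641
1319 = 2·641 + 37
641 = 17·37 + 12
37 = 3·12 + 1
12 = 12·1 + 0  (stop)
So 11193/9874 = [1; 7, 2, 17, 3, 12].

[1; 7, 2, 17, 3, 12]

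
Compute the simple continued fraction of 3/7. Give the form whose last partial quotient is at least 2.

[0; 2, 3]

3 = 0*7 + 3
7 = 2*3 + 1
3 = 3*1 + 0  (stop)
So 3/7 = [0; 2, 3].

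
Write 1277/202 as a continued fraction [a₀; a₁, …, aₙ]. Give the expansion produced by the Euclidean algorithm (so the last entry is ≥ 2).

[6; 3, 9, 3, 2]

1277 = 6*202 + 65
202 = 3*65 + 7
65 = 9*7 + 2
7 = 3*2 + 1
2 = 2*1 + 0  (stop)
So 1277/202 = [6; 3, 9, 3, 2].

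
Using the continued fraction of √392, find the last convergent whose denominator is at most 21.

99/5

√392 = [19; 1, 3, 1, 38, …] (period length 4).
Convergents:
  p_0/q_0 = 19/1
  p_1/q_1 = 20/1
  p_2/q_2 = 79/4
  p_3/q_3 = 99/5
  p_4/q_4 = 3841/194
q_3 = 5 ≤ 21 < 194 = q_4, so the answer is 99/5.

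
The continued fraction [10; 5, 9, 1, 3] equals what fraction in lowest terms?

Using pₖ = aₖpₖ₋₁ + pₖ₋₂ and qₖ = aₖqₖ₋₁ + qₖ₋₂:
  k=0: a=10, p=10, q=1
  k=1: a=5, p=51, q=5
  k=2: a=9, p=469, q=46
  k=3: a=1, p=520, q=51
  k=4: a=3, p=2029, q=199

2029/199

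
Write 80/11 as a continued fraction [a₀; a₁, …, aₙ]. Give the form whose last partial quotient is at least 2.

80 = 7×11 + 3
11 = 3×3 + 2
3 = 1×2 + 1
2 = 2×1 + 0  (stop)
So 80/11 = [7; 3, 1, 2].

[7; 3, 1, 2]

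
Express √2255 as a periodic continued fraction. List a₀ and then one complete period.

[47; 2, 18, 2, 94]

a₀ = ⌊√2255⌋ = 47.
With m₀=0, d₀=1 and mₖ₊₁ = dₖaₖ − mₖ, dₖ₊₁ = (n − mₖ₊₁²)/dₖ, aₖ₊₁ = ⌊(a₀+mₖ₊₁)/dₖ₊₁⌋:
  k=1: m=47, d=46, a=2
  k=2: m=45, d=5, a=18
  k=3: m=45, d=46, a=2
  k=4: m=47, d=1, a=94
d=1 and a=2a₀=94 at k=4, so the next step gives (m, d) = (47, 46) again — its k=1 value — and the period has length 4.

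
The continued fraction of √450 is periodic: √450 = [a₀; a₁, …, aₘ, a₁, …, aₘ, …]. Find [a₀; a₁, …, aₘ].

[21; 4, 1, 2, 4, 2, 1, 4, 42]

a₀ = ⌊√450⌋ = 21.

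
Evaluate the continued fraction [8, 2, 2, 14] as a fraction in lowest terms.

605/72

Using pₖ = aₖpₖ₋₁ + pₖ₋₂ and qₖ = aₖqₖ₋₁ + qₖ₋₂:
  k=0: a=8, p=8, q=1
  k=1: a=2, p=17, q=2
  k=2: a=2, p=42, q=5
  k=3: a=14, p=605, q=72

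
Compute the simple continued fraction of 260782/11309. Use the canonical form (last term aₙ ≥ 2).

260782 = 23*11309 + 675
11309 = 16*675 + 509
675 = 1*509 + 166
509 = 3*166 + 11
166 = 15*11 + 1
11 = 11*1 + 0  (stop)
So 260782/11309 = [23; 16, 1, 3, 15, 11].

[23; 16, 1, 3, 15, 11]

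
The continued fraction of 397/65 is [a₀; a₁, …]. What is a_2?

3

397 = 6·65 + 7   →  a_0 = 6
65 = 9·7 + 2   →  a_1 = 9
7 = 3·2 + 1   →  a_2 = 3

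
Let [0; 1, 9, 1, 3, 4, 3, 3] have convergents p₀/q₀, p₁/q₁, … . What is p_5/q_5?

166/183

Using pₖ = aₖpₖ₋₁ + pₖ₋₂, qₖ = aₖqₖ₋₁ + qₖ₋₂ (with p₋₁=1, p₋₂=0, q₋₁=0, q₋₂=1):
  k=0: a=0, p=0, q=1
  k=1: a=1, p=1, q=1
  k=2: a=9, p=9, q=10
  k=3: a=1, p=10, q=11
  k=4: a=3, p=39, q=43
  k=5: a=4, p=166, q=183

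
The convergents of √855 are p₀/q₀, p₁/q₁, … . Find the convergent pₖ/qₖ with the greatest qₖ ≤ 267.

3041/104

√855 = [29; 4, 6, 4, 58, …] (period length 4).
Convergents:
  p_0/q_0 = 29/1
  p_1/q_1 = 117/4
  p_2/q_2 = 731/25
  p_3/q_3 = 3041/104
  p_4/q_4 = 177109/6057
q_3 = 104 ≤ 267 < 6057 = q_4, so the answer is 3041/104.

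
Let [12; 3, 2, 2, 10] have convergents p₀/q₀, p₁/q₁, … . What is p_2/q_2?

Using pₖ = aₖpₖ₋₁ + pₖ₋₂, qₖ = aₖqₖ₋₁ + qₖ₋₂ (with p₋₁=1, p₋₂=0, q₋₁=0, q₋₂=1):
  k=0: a=12, p=12, q=1
  k=1: a=3, p=37, q=3
  k=2: a=2, p=86, q=7

86/7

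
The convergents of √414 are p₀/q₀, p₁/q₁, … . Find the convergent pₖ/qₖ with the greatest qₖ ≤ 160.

997/49

√414 = [20; 2, 1, 7, 2, 7, 1, 2, 40, …] (period length 8).
Convergents:
  p_0/q_0 = 20/1
  p_1/q_1 = 41/2
  p_2/q_2 = 61/3
  p_3/q_3 = 468/23
  p_4/q_4 = 997/49
  p_5/q_5 = 7447/366
q_4 = 49 ≤ 160 < 366 = q_5, so the answer is 997/49.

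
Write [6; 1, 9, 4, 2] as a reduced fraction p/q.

635/92

Using pₖ = aₖpₖ₋₁ + pₖ₋₂ and qₖ = aₖqₖ₋₁ + qₖ₋₂:
  k=0: a=6, p=6, q=1
  k=1: a=1, p=7, q=1
  k=2: a=9, p=69, q=10
  k=3: a=4, p=283, q=41
  k=4: a=2, p=635, q=92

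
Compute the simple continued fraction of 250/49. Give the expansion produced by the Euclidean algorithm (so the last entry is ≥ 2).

[5; 9, 1, 4]

250 = 5·49 + 5
49 = 9·5 + 4
5 = 1·4 + 1
4 = 4·1 + 0  (stop)
So 250/49 = [5; 9, 1, 4].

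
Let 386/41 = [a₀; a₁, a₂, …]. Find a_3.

386 = 9·41 + 17   →  a_0 = 9
41 = 2·17 + 7   →  a_1 = 2
17 = 2·7 + 3   →  a_2 = 2
7 = 2·3 + 1   →  a_3 = 2

2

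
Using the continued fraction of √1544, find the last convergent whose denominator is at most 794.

13242/337

√1544 = [39; 3, 2, 2, 9, 2, 2, 3, 78, …] (period length 8).
Convergents:
  p_0/q_0 = 39/1
  p_1/q_1 = 118/3
  p_2/q_2 = 275/7
  p_3/q_3 = 668/17
  p_4/q_4 = 6287/160
  p_5/q_5 = 13242/337
  p_6/q_6 = 32771/834
q_5 = 337 ≤ 794 < 834 = q_6, so the answer is 13242/337.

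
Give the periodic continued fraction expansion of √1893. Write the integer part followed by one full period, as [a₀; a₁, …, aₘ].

a₀ = ⌊√1893⌋ = 43.
With m₀=0, d₀=1 and mₖ₊₁ = dₖaₖ − mₖ, dₖ₊₁ = (n − mₖ₊₁²)/dₖ, aₖ₊₁ = ⌊(a₀+mₖ₊₁)/dₖ₊₁⌋:
  k=1: m=43, d=44, a=1
  k=2: m=1, d=43, a=1
  k=3: m=42, d=3, a=28
  k=4: m=42, d=43, a=1
  k=5: m=1, d=44, a=1
  k=6: m=43, d=1, a=86
d=1 and a=2a₀=86 at k=6, so the next step gives (m, d) = (43, 44) again — its k=1 value — and the period has length 6.

[43; 1, 1, 28, 1, 1, 86]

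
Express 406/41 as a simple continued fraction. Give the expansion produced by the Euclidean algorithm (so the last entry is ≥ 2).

[9; 1, 9, 4]

406 = 9*41 + 37
41 = 1*37 + 4
37 = 9*4 + 1
4 = 4*1 + 0  (stop)
So 406/41 = [9; 1, 9, 4].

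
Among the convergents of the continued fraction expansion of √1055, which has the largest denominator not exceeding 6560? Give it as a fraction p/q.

√1055 = [32; 2, 12, 2, 64, …] (period length 4).
Convergents:
  p_0/q_0 = 32/1
  p_1/q_1 = 65/2
  p_2/q_2 = 812/25
  p_3/q_3 = 1689/52
  p_4/q_4 = 108908/3353
  p_5/q_5 = 219505/6758
q_4 = 3353 ≤ 6560 < 6758 = q_5, so the answer is 108908/3353.

108908/3353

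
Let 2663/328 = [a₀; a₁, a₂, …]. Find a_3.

2663 = 8·328 + 39   →  a_0 = 8
328 = 8·39 + 16   →  a_1 = 8
39 = 2·16 + 7   →  a_2 = 2
16 = 2·7 + 2   →  a_3 = 2

2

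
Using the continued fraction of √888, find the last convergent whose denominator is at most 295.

8761/294

√888 = [29; 1, 3, 1, 58, …] (period length 4).
Convergents:
  p_0/q_0 = 29/1
  p_1/q_1 = 30/1
  p_2/q_2 = 119/4
  p_3/q_3 = 149/5
  p_4/q_4 = 8761/294
  p_5/q_5 = 8910/299
q_4 = 294 ≤ 295 < 299 = q_5, so the answer is 8761/294.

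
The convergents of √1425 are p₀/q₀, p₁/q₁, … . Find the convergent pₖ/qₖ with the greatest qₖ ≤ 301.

√1425 = [37; 1, 2, 1, 74, …] (period length 4).
Convergents:
  p_0/q_0 = 37/1
  p_1/q_1 = 38/1
  p_2/q_2 = 113/3
  p_3/q_3 = 151/4
  p_4/q_4 = 11287/299
  p_5/q_5 = 11438/303
q_4 = 299 ≤ 301 < 303 = q_5, so the answer is 11287/299.

11287/299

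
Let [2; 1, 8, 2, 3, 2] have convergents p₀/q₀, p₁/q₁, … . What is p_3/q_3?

Using pₖ = aₖpₖ₋₁ + pₖ₋₂, qₖ = aₖqₖ₋₁ + qₖ₋₂ (with p₋₁=1, p₋₂=0, q₋₁=0, q₋₂=1):
  k=0: a=2, p=2, q=1
  k=1: a=1, p=3, q=1
  k=2: a=8, p=26, q=9
  k=3: a=2, p=55, q=19

55/19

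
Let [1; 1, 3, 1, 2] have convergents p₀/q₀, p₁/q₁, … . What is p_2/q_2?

7/4

Using pₖ = aₖpₖ₋₁ + pₖ₋₂, qₖ = aₖqₖ₋₁ + qₖ₋₂ (with p₋₁=1, p₋₂=0, q₋₁=0, q₋₂=1):
  k=0: a=1, p=1, q=1
  k=1: a=1, p=2, q=1
  k=2: a=3, p=7, q=4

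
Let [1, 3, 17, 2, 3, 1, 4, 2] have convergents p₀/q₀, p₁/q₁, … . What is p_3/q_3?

142/107

Using pₖ = aₖpₖ₋₁ + pₖ₋₂, qₖ = aₖqₖ₋₁ + qₖ₋₂ (with p₋₁=1, p₋₂=0, q₋₁=0, q₋₂=1):
  k=0: a=1, p=1, q=1
  k=1: a=3, p=4, q=3
  k=2: a=17, p=69, q=52
  k=3: a=2, p=142, q=107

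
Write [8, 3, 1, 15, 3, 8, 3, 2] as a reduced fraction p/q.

96034/11635

Fold from the inside: start with 2/1.
  3 + 1/2 = 7/2
  8 + 2/7 = 58/7
  3 + 7/58 = 181/58
  15 + 58/181 = 2773/181
  1 + 181/2773 = 2954/2773
  3 + 2773/2954 = 11635/2954
  8 + 2954/11635 = 96034/11635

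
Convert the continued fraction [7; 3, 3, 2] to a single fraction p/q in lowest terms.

Fold from the inside: start with 2/1.
  3 + 1/2 = 7/2
  3 + 2/7 = 23/7
  7 + 7/23 = 168/23

168/23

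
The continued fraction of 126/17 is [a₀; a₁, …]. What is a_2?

126 = 7·17 + 7   →  a_0 = 7
17 = 2·7 + 3   →  a_1 = 2
7 = 2·3 + 1   →  a_2 = 2

2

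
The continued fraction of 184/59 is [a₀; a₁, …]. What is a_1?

8

184 = 3·59 + 7   →  a_0 = 3
59 = 8·7 + 3   →  a_1 = 8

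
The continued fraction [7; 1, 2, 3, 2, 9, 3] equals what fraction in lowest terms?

Using pₖ = aₖpₖ₋₁ + pₖ₋₂ and qₖ = aₖqₖ₋₁ + qₖ₋₂:
  k=0: a=7, p=7, q=1
  k=1: a=1, p=8, q=1
  k=2: a=2, p=23, q=3
  k=3: a=3, p=77, q=10
  k=4: a=2, p=177, q=23
  k=5: a=9, p=1670, q=217
  k=6: a=3, p=5187, q=674

5187/674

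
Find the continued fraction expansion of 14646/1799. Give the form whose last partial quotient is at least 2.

[8; 7, 12, 10, 2]

14646 = 8*1799 + 254
1799 = 7*254 + 21
254 = 12*21 + 2
21 = 10*2 + 1
2 = 2*1 + 0  (stop)
So 14646/1799 = [8; 7, 12, 10, 2].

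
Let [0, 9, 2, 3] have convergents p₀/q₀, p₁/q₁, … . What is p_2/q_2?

2/19

Using pₖ = aₖpₖ₋₁ + pₖ₋₂, qₖ = aₖqₖ₋₁ + qₖ₋₂ (with p₋₁=1, p₋₂=0, q₋₁=0, q₋₂=1):
  k=0: a=0, p=0, q=1
  k=1: a=9, p=1, q=9
  k=2: a=2, p=2, q=19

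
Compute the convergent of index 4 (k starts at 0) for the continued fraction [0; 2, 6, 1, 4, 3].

Using pₖ = aₖpₖ₋₁ + pₖ₋₂, qₖ = aₖqₖ₋₁ + qₖ₋₂ (with p₋₁=1, p₋₂=0, q₋₁=0, q₋₂=1):
  k=0: a=0, p=0, q=1
  k=1: a=2, p=1, q=2
  k=2: a=6, p=6, q=13
  k=3: a=1, p=7, q=15
  k=4: a=4, p=34, q=73

34/73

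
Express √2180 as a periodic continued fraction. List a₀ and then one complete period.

[46; 1, 2, 4, 2, 1, 92]

a₀ = ⌊√2180⌋ = 46.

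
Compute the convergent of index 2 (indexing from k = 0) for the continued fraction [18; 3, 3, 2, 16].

183/10

Using pₖ = aₖpₖ₋₁ + pₖ₋₂, qₖ = aₖqₖ₋₁ + qₖ₋₂ (with p₋₁=1, p₋₂=0, q₋₁=0, q₋₂=1):
  k=0: a=18, p=18, q=1
  k=1: a=3, p=55, q=3
  k=2: a=3, p=183, q=10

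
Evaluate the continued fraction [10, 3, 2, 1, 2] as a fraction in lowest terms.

278/27

Fold from the inside: start with 2/1.
  1 + 1/2 = 3/2
  2 + 2/3 = 8/3
  3 + 3/8 = 27/8
  10 + 8/27 = 278/27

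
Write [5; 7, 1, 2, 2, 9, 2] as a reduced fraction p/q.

Using pₖ = aₖpₖ₋₁ + pₖ₋₂ and qₖ = aₖqₖ₋₁ + qₖ₋₂:
  k=0: a=5, p=5, q=1
  k=1: a=7, p=36, q=7
  k=2: a=1, p=41, q=8
  k=3: a=2, p=118, q=23
  k=4: a=2, p=277, q=54
  k=5: a=9, p=2611, q=509
  k=6: a=2, p=5499, q=1072

5499/1072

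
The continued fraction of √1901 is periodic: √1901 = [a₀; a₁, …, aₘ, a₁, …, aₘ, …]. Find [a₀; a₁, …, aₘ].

a₀ = ⌊√1901⌋ = 43.
With m₀=0, d₀=1 and mₖ₊₁ = dₖaₖ − mₖ, dₖ₊₁ = (n − mₖ₊₁²)/dₖ, aₖ₊₁ = ⌊(a₀+mₖ₊₁)/dₖ₊₁⌋:
  k=1: m=43, d=52, a=1
  k=2: m=9, d=35, a=1
  k=3: m=26, d=35, a=1
  k=4: m=9, d=52, a=1
  k=5: m=43, d=1, a=86
d=1 and a=2a₀=86 at k=5, so the next step gives (m, d) = (43, 52) again — its k=1 value — and the period has length 5.

[43; 1, 1, 1, 1, 86]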